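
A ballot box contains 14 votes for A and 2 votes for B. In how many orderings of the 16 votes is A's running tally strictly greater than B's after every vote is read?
Strict-lead orderings = 90

Total orderings of the 16 votes with 14 for A: C(16, 14) = 120. By the Bertrand ballot formula (Cycle Lemma / reflection principle), the number of orderings in which A is strictly ahead of B throughout is (p − q)/(p + q) · C(p + q, p) = (14 − 2)/(14 + 2) · 120 = 90.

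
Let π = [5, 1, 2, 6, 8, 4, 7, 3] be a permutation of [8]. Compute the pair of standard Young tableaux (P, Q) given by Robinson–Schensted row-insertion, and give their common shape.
P = [1, 2, 3, 7] / [4, 6, 8] / [5];  Q = [1, 3, 4, 5] / [2, 6, 7] / [8];  common shape = (4, 3, 1)

Row-insert the values π_1, π_2, … into P one at a time, bumping the leftmost entry strictly greater than the inserted value down to the next row. The recording tableau Q records, in position (i, j), the step at which that cell was added to P.
  Insert 5 (step 1): P = [5];  Q = [1]
  Insert 1 (step 2): P = [1] / [5];  Q = [1] / [2]
  Insert 2 (step 3): P = [1, 2] / [5];  Q = [1, 3] / [2]
  Insert 6 (step 4): P = [1, 2, 6] / [5];  Q = [1, 3, 4] / [2]
  Insert 8 (step 5): P = [1, 2, 6, 8] / [5];  Q = [1, 3, 4, 5] / [2]
  Insert 4 (step 6): P = [1, 2, 4, 8] / [5, 6];  Q = [1, 3, 4, 5] / [2, 6]
  Insert 7 (step 7): P = [1, 2, 4, 7] / [5, 6, 8];  Q = [1, 3, 4, 5] / [2, 6, 7]
  Insert 3 (step 8): P = [1, 2, 3, 7] / [4, 6, 8] / [5];  Q = [1, 3, 4, 5] / [2, 6, 7] / [8]
Final shape: (4, 3, 1).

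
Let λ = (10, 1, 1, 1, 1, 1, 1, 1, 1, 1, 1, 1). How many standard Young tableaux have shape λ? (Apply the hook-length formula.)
# SYT of shape (10, 1, 1, 1, 1, 1, 1, 1, 1, 1, 1, 1) = 167960

Hook-length formula: f^λ = n! / Π hook(c), product over all cells c of the Young diagram. For λ = (10, 1, 1, 1, 1, 1, 1, 1, 1, 1, 1, 1), n = 21 boxes. Hook lengths by row (left-to-right, top-to-bottom): [21, 9, 8, 7, 6, 5, 4, 3, 2, 1]; [11]; [10]; [9]; [8]; [7]; [6]; [5]; [4]; [3]; [2]; [1]. Product of hooks = 304185176064000. So f^λ = 21! / 304185176064000 = 51090942171709440000 / 304185176064000 = 167960.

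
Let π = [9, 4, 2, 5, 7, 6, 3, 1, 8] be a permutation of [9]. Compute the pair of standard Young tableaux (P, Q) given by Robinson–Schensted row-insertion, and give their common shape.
P = [1, 3, 6, 8] / [2, 5] / [4] / [7] / [9];  Q = [1, 4, 5, 9] / [2, 6] / [3] / [7] / [8];  common shape = (4, 2, 1, 1, 1)

Row-insert the values π_1, π_2, … into P one at a time, bumping the leftmost entry strictly greater than the inserted value down to the next row. The recording tableau Q records, in position (i, j), the step at which that cell was added to P.
  Insert 9 (step 1): P = [9];  Q = [1]
  Insert 4 (step 2): P = [4] / [9];  Q = [1] / [2]
  Insert 2 (step 3): P = [2] / [4] / [9];  Q = [1] / [2] / [3]
  Insert 5 (step 4): P = [2, 5] / [4] / [9];  Q = [1, 4] / [2] / [3]
  Insert 7 (step 5): P = [2, 5, 7] / [4] / [9];  Q = [1, 4, 5] / [2] / [3]
  Insert 6 (step 6): P = [2, 5, 6] / [4, 7] / [9];  Q = [1, 4, 5] / [2, 6] / [3]
  Insert 3 (step 7): P = [2, 3, 6] / [4, 5] / [7] / [9];  Q = [1, 4, 5] / [2, 6] / [3] / [7]
  Insert 1 (step 8): P = [1, 3, 6] / [2, 5] / [4] / [7] / [9];  Q = [1, 4, 5] / [2, 6] / [3] / [7] / [8]
  Insert 8 (step 9): P = [1, 3, 6, 8] / [2, 5] / [4] / [7] / [9];  Q = [1, 4, 5, 9] / [2, 6] / [3] / [7] / [8]
Final shape: (4, 2, 1, 1, 1).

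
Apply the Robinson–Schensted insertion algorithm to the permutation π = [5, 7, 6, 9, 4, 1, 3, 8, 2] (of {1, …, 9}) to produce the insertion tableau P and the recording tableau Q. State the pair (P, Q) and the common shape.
P = [1, 2, 8] / [3, 6, 9] / [4] / [5] / [7];  Q = [1, 2, 4] / [3, 7, 8] / [5] / [6] / [9];  common shape = (3, 3, 1, 1, 1)

Row-insert the values π_1, π_2, … into P one at a time, bumping the leftmost entry strictly greater than the inserted value down to the next row. The recording tableau Q records, in position (i, j), the step at which that cell was added to P.
  Insert 5 (step 1): P = [5];  Q = [1]
  Insert 7 (step 2): P = [5, 7];  Q = [1, 2]
  Insert 6 (step 3): P = [5, 6] / [7];  Q = [1, 2] / [3]
  Insert 9 (step 4): P = [5, 6, 9] / [7];  Q = [1, 2, 4] / [3]
  Insert 4 (step 5): P = [4, 6, 9] / [5] / [7];  Q = [1, 2, 4] / [3] / [5]
  Insert 1 (step 6): P = [1, 6, 9] / [4] / [5] / [7];  Q = [1, 2, 4] / [3] / [5] / [6]
  Insert 3 (step 7): P = [1, 3, 9] / [4, 6] / [5] / [7];  Q = [1, 2, 4] / [3, 7] / [5] / [6]
  Insert 8 (step 8): P = [1, 3, 8] / [4, 6, 9] / [5] / [7];  Q = [1, 2, 4] / [3, 7, 8] / [5] / [6]
  Insert 2 (step 9): P = [1, 2, 8] / [3, 6, 9] / [4] / [5] / [7];  Q = [1, 2, 4] / [3, 7, 8] / [5] / [6] / [9]
Final shape: (3, 3, 1, 1, 1).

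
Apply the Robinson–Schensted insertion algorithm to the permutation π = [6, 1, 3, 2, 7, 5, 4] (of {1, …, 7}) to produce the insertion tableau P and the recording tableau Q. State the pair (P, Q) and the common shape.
P = [1, 2, 4] / [3, 5] / [6, 7];  Q = [1, 3, 5] / [2, 6] / [4, 7];  common shape = (3, 2, 2)

Row-insert the values π_1, π_2, … into P one at a time, bumping the leftmost entry strictly greater than the inserted value down to the next row. The recording tableau Q records, in position (i, j), the step at which that cell was added to P.
  Insert 6 (step 1): P = [6];  Q = [1]
  Insert 1 (step 2): P = [1] / [6];  Q = [1] / [2]
  Insert 3 (step 3): P = [1, 3] / [6];  Q = [1, 3] / [2]
  Insert 2 (step 4): P = [1, 2] / [3] / [6];  Q = [1, 3] / [2] / [4]
  Insert 7 (step 5): P = [1, 2, 7] / [3] / [6];  Q = [1, 3, 5] / [2] / [4]
  Insert 5 (step 6): P = [1, 2, 5] / [3, 7] / [6];  Q = [1, 3, 5] / [2, 6] / [4]
  Insert 4 (step 7): P = [1, 2, 4] / [3, 5] / [6, 7];  Q = [1, 3, 5] / [2, 6] / [4, 7]
Final shape: (3, 2, 2).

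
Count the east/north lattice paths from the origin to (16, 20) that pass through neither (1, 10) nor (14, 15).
Number of paths = 5645160998

Inclusion–exclusion. Total paths: C(36, 16) = 7307872110. Through P₁: C(11, 1)·C(25, 15) = 35956360. Through P₂: C(29, 14)·C(7, 2) = 1628733960. Since P₁ is strictly southwest of P₂, a monotone path through both must visit P₁ then P₂; paths through both = C(11, 1)·C(18, 13)·C(7, 2) = 1979208. Avoid both = 7307872110 − 35956360 − 1628733960 + 1979208 = 5645160998.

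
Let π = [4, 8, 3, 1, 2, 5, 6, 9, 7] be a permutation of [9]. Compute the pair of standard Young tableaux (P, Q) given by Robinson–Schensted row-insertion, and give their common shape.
P = [1, 2, 5, 6, 7] / [3, 8, 9] / [4];  Q = [1, 2, 6, 7, 8] / [3, 5, 9] / [4];  common shape = (5, 3, 1)

Row-insert the values π_1, π_2, … into P one at a time, bumping the leftmost entry strictly greater than the inserted value down to the next row. The recording tableau Q records, in position (i, j), the step at which that cell was added to P.
  Insert 4 (step 1): P = [4];  Q = [1]
  Insert 8 (step 2): P = [4, 8];  Q = [1, 2]
  Insert 3 (step 3): P = [3, 8] / [4];  Q = [1, 2] / [3]
  Insert 1 (step 4): P = [1, 8] / [3] / [4];  Q = [1, 2] / [3] / [4]
  Insert 2 (step 5): P = [1, 2] / [3, 8] / [4];  Q = [1, 2] / [3, 5] / [4]
  Insert 5 (step 6): P = [1, 2, 5] / [3, 8] / [4];  Q = [1, 2, 6] / [3, 5] / [4]
  Insert 6 (step 7): P = [1, 2, 5, 6] / [3, 8] / [4];  Q = [1, 2, 6, 7] / [3, 5] / [4]
  Insert 9 (step 8): P = [1, 2, 5, 6, 9] / [3, 8] / [4];  Q = [1, 2, 6, 7, 8] / [3, 5] / [4]
  Insert 7 (step 9): P = [1, 2, 5, 6, 7] / [3, 8, 9] / [4];  Q = [1, 2, 6, 7, 8] / [3, 5, 9] / [4]
Final shape: (5, 3, 1).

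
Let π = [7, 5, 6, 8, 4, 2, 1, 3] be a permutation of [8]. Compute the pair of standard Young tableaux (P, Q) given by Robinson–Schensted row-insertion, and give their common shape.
P = [1, 3, 8] / [2, 6] / [4] / [5] / [7];  Q = [1, 3, 4] / [2, 8] / [5] / [6] / [7];  common shape = (3, 2, 1, 1, 1)

Row-insert the values π_1, π_2, … into P one at a time, bumping the leftmost entry strictly greater than the inserted value down to the next row. The recording tableau Q records, in position (i, j), the step at which that cell was added to P.
  Insert 7 (step 1): P = [7];  Q = [1]
  Insert 5 (step 2): P = [5] / [7];  Q = [1] / [2]
  Insert 6 (step 3): P = [5, 6] / [7];  Q = [1, 3] / [2]
  Insert 8 (step 4): P = [5, 6, 8] / [7];  Q = [1, 3, 4] / [2]
  Insert 4 (step 5): P = [4, 6, 8] / [5] / [7];  Q = [1, 3, 4] / [2] / [5]
  Insert 2 (step 6): P = [2, 6, 8] / [4] / [5] / [7];  Q = [1, 3, 4] / [2] / [5] / [6]
  Insert 1 (step 7): P = [1, 6, 8] / [2] / [4] / [5] / [7];  Q = [1, 3, 4] / [2] / [5] / [6] / [7]
  Insert 3 (step 8): P = [1, 3, 8] / [2, 6] / [4] / [5] / [7];  Q = [1, 3, 4] / [2, 8] / [5] / [6] / [7]
Final shape: (3, 2, 1, 1, 1).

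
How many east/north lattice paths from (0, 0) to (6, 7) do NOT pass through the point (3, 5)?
Number of paths = 1156

Total paths from (0, 0) to (6, 7): C(13, 6) = 1716. Paths through (3, 5): (paths (0, 0) → (3, 5)) × (paths (3, 5) → (6, 7)) = C(8, 3) · C(5, 3) = 56 · 10 = 560. Avoidance count = 1716 − 560 = 1156.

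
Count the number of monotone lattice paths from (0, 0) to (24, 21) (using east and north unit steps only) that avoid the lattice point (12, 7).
Number of paths = 3287023562550

Total paths from (0, 0) to (24, 21): C(45, 24) = 3773655750150. Paths through (12, 7): (paths (0, 0) → (12, 7)) × (paths (12, 7) → (24, 21)) = C(19, 12) · C(26, 12) = 50388 · 9657700 = 486632187600. Avoidance count = 3773655750150 − 486632187600 = 3287023562550.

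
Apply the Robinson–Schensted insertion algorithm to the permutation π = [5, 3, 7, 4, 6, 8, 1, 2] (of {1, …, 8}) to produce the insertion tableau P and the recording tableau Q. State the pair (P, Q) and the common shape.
P = [1, 2, 6, 8] / [3, 4] / [5, 7];  Q = [1, 3, 5, 6] / [2, 4] / [7, 8];  common shape = (4, 2, 2)

Row-insert the values π_1, π_2, … into P one at a time, bumping the leftmost entry strictly greater than the inserted value down to the next row. The recording tableau Q records, in position (i, j), the step at which that cell was added to P.
  Insert 5 (step 1): P = [5];  Q = [1]
  Insert 3 (step 2): P = [3] / [5];  Q = [1] / [2]
  Insert 7 (step 3): P = [3, 7] / [5];  Q = [1, 3] / [2]
  Insert 4 (step 4): P = [3, 4] / [5, 7];  Q = [1, 3] / [2, 4]
  Insert 6 (step 5): P = [3, 4, 6] / [5, 7];  Q = [1, 3, 5] / [2, 4]
  Insert 8 (step 6): P = [3, 4, 6, 8] / [5, 7];  Q = [1, 3, 5, 6] / [2, 4]
  Insert 1 (step 7): P = [1, 4, 6, 8] / [3, 7] / [5];  Q = [1, 3, 5, 6] / [2, 4] / [7]
  Insert 2 (step 8): P = [1, 2, 6, 8] / [3, 4] / [5, 7];  Q = [1, 3, 5, 6] / [2, 4] / [7, 8]
Final shape: (4, 2, 2).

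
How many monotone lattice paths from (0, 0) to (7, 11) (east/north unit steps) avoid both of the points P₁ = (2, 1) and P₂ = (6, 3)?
Number of paths = 22464

Inclusion–exclusion. Total paths: C(18, 7) = 31824. Through P₁: C(3, 2)·C(15, 5) = 9009. Through P₂: C(9, 6)·C(9, 1) = 756. Since P₁ is strictly southwest of P₂, a monotone path through both must visit P₁ then P₂; paths through both = C(3, 2)·C(6, 4)·C(9, 1) = 405. Avoid both = 31824 − 9009 − 756 + 405 = 22464.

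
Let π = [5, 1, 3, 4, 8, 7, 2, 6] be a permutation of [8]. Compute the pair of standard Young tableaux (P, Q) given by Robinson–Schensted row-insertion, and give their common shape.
P = [1, 2, 4, 6] / [3, 7] / [5, 8];  Q = [1, 3, 4, 5] / [2, 6] / [7, 8];  common shape = (4, 2, 2)

Row-insert the values π_1, π_2, … into P one at a time, bumping the leftmost entry strictly greater than the inserted value down to the next row. The recording tableau Q records, in position (i, j), the step at which that cell was added to P.
  Insert 5 (step 1): P = [5];  Q = [1]
  Insert 1 (step 2): P = [1] / [5];  Q = [1] / [2]
  Insert 3 (step 3): P = [1, 3] / [5];  Q = [1, 3] / [2]
  Insert 4 (step 4): P = [1, 3, 4] / [5];  Q = [1, 3, 4] / [2]
  Insert 8 (step 5): P = [1, 3, 4, 8] / [5];  Q = [1, 3, 4, 5] / [2]
  Insert 7 (step 6): P = [1, 3, 4, 7] / [5, 8];  Q = [1, 3, 4, 5] / [2, 6]
  Insert 2 (step 7): P = [1, 2, 4, 7] / [3, 8] / [5];  Q = [1, 3, 4, 5] / [2, 6] / [7]
  Insert 6 (step 8): P = [1, 2, 4, 6] / [3, 7] / [5, 8];  Q = [1, 3, 4, 5] / [2, 6] / [7, 8]
Final shape: (4, 2, 2).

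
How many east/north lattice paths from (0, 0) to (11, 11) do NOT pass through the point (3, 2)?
Number of paths = 462332

Total paths from (0, 0) to (11, 11): C(22, 11) = 705432. Paths through (3, 2): (paths (0, 0) → (3, 2)) × (paths (3, 2) → (11, 11)) = C(5, 3) · C(17, 8) = 10 · 24310 = 243100. Avoidance count = 705432 − 243100 = 462332.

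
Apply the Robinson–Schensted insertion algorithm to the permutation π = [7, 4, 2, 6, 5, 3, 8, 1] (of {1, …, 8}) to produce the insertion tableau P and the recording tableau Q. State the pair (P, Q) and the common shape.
P = [1, 3, 8] / [2, 5] / [4] / [6] / [7];  Q = [1, 4, 7] / [2, 5] / [3] / [6] / [8];  common shape = (3, 2, 1, 1, 1)

Row-insert the values π_1, π_2, … into P one at a time, bumping the leftmost entry strictly greater than the inserted value down to the next row. The recording tableau Q records, in position (i, j), the step at which that cell was added to P.
  Insert 7 (step 1): P = [7];  Q = [1]
  Insert 4 (step 2): P = [4] / [7];  Q = [1] / [2]
  Insert 2 (step 3): P = [2] / [4] / [7];  Q = [1] / [2] / [3]
  Insert 6 (step 4): P = [2, 6] / [4] / [7];  Q = [1, 4] / [2] / [3]
  Insert 5 (step 5): P = [2, 5] / [4, 6] / [7];  Q = [1, 4] / [2, 5] / [3]
  Insert 3 (step 6): P = [2, 3] / [4, 5] / [6] / [7];  Q = [1, 4] / [2, 5] / [3] / [6]
  Insert 8 (step 7): P = [2, 3, 8] / [4, 5] / [6] / [7];  Q = [1, 4, 7] / [2, 5] / [3] / [6]
  Insert 1 (step 8): P = [1, 3, 8] / [2, 5] / [4] / [6] / [7];  Q = [1, 4, 7] / [2, 5] / [3] / [6] / [8]
Final shape: (3, 2, 1, 1, 1).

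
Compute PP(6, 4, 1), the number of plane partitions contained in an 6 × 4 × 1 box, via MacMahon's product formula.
PP(6, 4, 1) = 210

Evaluate the triple product over i = 1..6, j = 1..4, k = 1..1. The factors are (2/1) · (3/2) · (4/3) · (5/4) · (3/2) · (4/3) · (5/4) · (6/5) · … (24 factors total). The numerators and denominators telescope so the product is an integer; carrying out the multiplication exactly gives PP(6, 4, 1) = 210.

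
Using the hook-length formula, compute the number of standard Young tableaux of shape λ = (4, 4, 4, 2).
# SYT of shape (4, 4, 4, 2) = 12012

Hook-length formula: f^λ = n! / Π hook(c), product over all cells c of the Young diagram. For λ = (4, 4, 4, 2), n = 14 boxes. Hook lengths by row (left-to-right, top-to-bottom): [7, 6, 4, 3]; [6, 5, 3, 2]; [5, 4, 2, 1]; [2, 1]. Product of hooks = 7257600. So f^λ = 14! / 7257600 = 87178291200 / 7257600 = 12012.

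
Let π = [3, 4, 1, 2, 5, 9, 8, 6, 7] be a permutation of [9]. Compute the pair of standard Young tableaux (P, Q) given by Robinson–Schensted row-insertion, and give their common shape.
P = [1, 2, 5, 6, 7] / [3, 4, 8] / [9];  Q = [1, 2, 5, 6, 9] / [3, 4, 7] / [8];  common shape = (5, 3, 1)

Row-insert the values π_1, π_2, … into P one at a time, bumping the leftmost entry strictly greater than the inserted value down to the next row. The recording tableau Q records, in position (i, j), the step at which that cell was added to P.
  Insert 3 (step 1): P = [3];  Q = [1]
  Insert 4 (step 2): P = [3, 4];  Q = [1, 2]
  Insert 1 (step 3): P = [1, 4] / [3];  Q = [1, 2] / [3]
  Insert 2 (step 4): P = [1, 2] / [3, 4];  Q = [1, 2] / [3, 4]
  Insert 5 (step 5): P = [1, 2, 5] / [3, 4];  Q = [1, 2, 5] / [3, 4]
  Insert 9 (step 6): P = [1, 2, 5, 9] / [3, 4];  Q = [1, 2, 5, 6] / [3, 4]
  Insert 8 (step 7): P = [1, 2, 5, 8] / [3, 4, 9];  Q = [1, 2, 5, 6] / [3, 4, 7]
  Insert 6 (step 8): P = [1, 2, 5, 6] / [3, 4, 8] / [9];  Q = [1, 2, 5, 6] / [3, 4, 7] / [8]
  Insert 7 (step 9): P = [1, 2, 5, 6, 7] / [3, 4, 8] / [9];  Q = [1, 2, 5, 6, 9] / [3, 4, 7] / [8]
Final shape: (5, 3, 1).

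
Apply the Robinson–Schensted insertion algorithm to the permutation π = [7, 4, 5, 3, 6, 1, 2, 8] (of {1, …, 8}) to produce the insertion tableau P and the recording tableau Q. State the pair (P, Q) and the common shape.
P = [1, 2, 6, 8] / [3, 5] / [4] / [7];  Q = [1, 3, 5, 8] / [2, 7] / [4] / [6];  common shape = (4, 2, 1, 1)

Row-insert the values π_1, π_2, … into P one at a time, bumping the leftmost entry strictly greater than the inserted value down to the next row. The recording tableau Q records, in position (i, j), the step at which that cell was added to P.
  Insert 7 (step 1): P = [7];  Q = [1]
  Insert 4 (step 2): P = [4] / [7];  Q = [1] / [2]
  Insert 5 (step 3): P = [4, 5] / [7];  Q = [1, 3] / [2]
  Insert 3 (step 4): P = [3, 5] / [4] / [7];  Q = [1, 3] / [2] / [4]
  Insert 6 (step 5): P = [3, 5, 6] / [4] / [7];  Q = [1, 3, 5] / [2] / [4]
  Insert 1 (step 6): P = [1, 5, 6] / [3] / [4] / [7];  Q = [1, 3, 5] / [2] / [4] / [6]
  Insert 2 (step 7): P = [1, 2, 6] / [3, 5] / [4] / [7];  Q = [1, 3, 5] / [2, 7] / [4] / [6]
  Insert 8 (step 8): P = [1, 2, 6, 8] / [3, 5] / [4] / [7];  Q = [1, 3, 5, 8] / [2, 7] / [4] / [6]
Final shape: (4, 2, 1, 1).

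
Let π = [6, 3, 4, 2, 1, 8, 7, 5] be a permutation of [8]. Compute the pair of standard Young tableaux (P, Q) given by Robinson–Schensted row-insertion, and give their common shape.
P = [1, 4, 5] / [2, 7] / [3, 8] / [6];  Q = [1, 3, 6] / [2, 7] / [4, 8] / [5];  common shape = (3, 2, 2, 1)

Row-insert the values π_1, π_2, … into P one at a time, bumping the leftmost entry strictly greater than the inserted value down to the next row. The recording tableau Q records, in position (i, j), the step at which that cell was added to P.
  Insert 6 (step 1): P = [6];  Q = [1]
  Insert 3 (step 2): P = [3] / [6];  Q = [1] / [2]
  Insert 4 (step 3): P = [3, 4] / [6];  Q = [1, 3] / [2]
  Insert 2 (step 4): P = [2, 4] / [3] / [6];  Q = [1, 3] / [2] / [4]
  Insert 1 (step 5): P = [1, 4] / [2] / [3] / [6];  Q = [1, 3] / [2] / [4] / [5]
  Insert 8 (step 6): P = [1, 4, 8] / [2] / [3] / [6];  Q = [1, 3, 6] / [2] / [4] / [5]
  Insert 7 (step 7): P = [1, 4, 7] / [2, 8] / [3] / [6];  Q = [1, 3, 6] / [2, 7] / [4] / [5]
  Insert 5 (step 8): P = [1, 4, 5] / [2, 7] / [3, 8] / [6];  Q = [1, 3, 6] / [2, 7] / [4, 8] / [5]
Final shape: (3, 2, 2, 1).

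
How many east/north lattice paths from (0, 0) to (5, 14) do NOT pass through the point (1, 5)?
Number of paths = 7338

Total paths from (0, 0) to (5, 14): C(19, 5) = 11628. Paths through (1, 5): (paths (0, 0) → (1, 5)) × (paths (1, 5) → (5, 14)) = C(6, 1) · C(13, 4) = 6 · 715 = 4290. Avoidance count = 11628 − 4290 = 7338.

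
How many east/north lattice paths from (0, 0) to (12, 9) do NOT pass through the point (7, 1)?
Number of paths = 283634

Total paths from (0, 0) to (12, 9): C(21, 12) = 293930. Paths through (7, 1): (paths (0, 0) → (7, 1)) × (paths (7, 1) → (12, 9)) = C(8, 7) · C(13, 5) = 8 · 1287 = 10296. Avoidance count = 293930 − 10296 = 283634.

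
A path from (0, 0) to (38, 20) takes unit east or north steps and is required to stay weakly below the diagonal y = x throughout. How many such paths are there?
Number of paths = 899944018195530

By the reflection principle (André's argument), the number of monotone paths to (38, 20) with n ≤ m that never go above y = x is C(58, 38) − C(58, 39) = 1847253511032930 − 947309492837400 = 899944018195530.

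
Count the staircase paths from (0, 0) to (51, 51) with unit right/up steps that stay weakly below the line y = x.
C_51 = 7684785670514316385230816156

These NE paths below the diagonal are counted by the Catalan number C_n = (1/(n + 1)) · C(2n, n). For n = 51: C_51 = (1/52) · C(102, 51) = 399608854866744452032002440112/52 = 7684785670514316385230816156.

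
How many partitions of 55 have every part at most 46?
p(55, parts ≤ 46) = 451209

Use the recurrence p(n, m) = p(n, m−1) + p(n−m, m): either the largest part is < m (count p(n, m−1)) or the largest part is exactly m (remove one copy of m, count p(n−m, m)). With p(0, ·) = 1 this gives p(55, parts ≤ 46) = 451209. (By conjugating Young diagrams, this also counts partitions of 55 into at most 46 parts.)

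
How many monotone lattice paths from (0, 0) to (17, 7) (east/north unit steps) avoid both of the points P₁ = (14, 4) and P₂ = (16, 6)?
Number of paths = 172398

Inclusion–exclusion. Total paths: C(24, 17) = 346104. Through P₁: C(18, 14)·C(6, 3) = 61200. Through P₂: C(22, 16)·C(2, 1) = 149226. Since P₁ is strictly southwest of P₂, a monotone path through both must visit P₁ then P₂; paths through both = C(18, 14)·C(4, 2)·C(2, 1) = 36720. Avoid both = 346104 − 61200 − 149226 + 36720 = 172398.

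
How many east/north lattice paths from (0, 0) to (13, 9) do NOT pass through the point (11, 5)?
Number of paths = 431900

Total paths from (0, 0) to (13, 9): C(22, 13) = 497420. Paths through (11, 5): (paths (0, 0) → (11, 5)) × (paths (11, 5) → (13, 9)) = C(16, 11) · C(6, 2) = 4368 · 15 = 65520. Avoidance count = 497420 − 65520 = 431900.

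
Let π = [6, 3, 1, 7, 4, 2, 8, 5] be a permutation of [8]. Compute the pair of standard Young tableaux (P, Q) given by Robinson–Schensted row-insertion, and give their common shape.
P = [1, 2, 5] / [3, 4, 8] / [6, 7];  Q = [1, 4, 7] / [2, 5, 8] / [3, 6];  common shape = (3, 3, 2)

Row-insert the values π_1, π_2, … into P one at a time, bumping the leftmost entry strictly greater than the inserted value down to the next row. The recording tableau Q records, in position (i, j), the step at which that cell was added to P.
  Insert 6 (step 1): P = [6];  Q = [1]
  Insert 3 (step 2): P = [3] / [6];  Q = [1] / [2]
  Insert 1 (step 3): P = [1] / [3] / [6];  Q = [1] / [2] / [3]
  Insert 7 (step 4): P = [1, 7] / [3] / [6];  Q = [1, 4] / [2] / [3]
  Insert 4 (step 5): P = [1, 4] / [3, 7] / [6];  Q = [1, 4] / [2, 5] / [3]
  Insert 2 (step 6): P = [1, 2] / [3, 4] / [6, 7];  Q = [1, 4] / [2, 5] / [3, 6]
  Insert 8 (step 7): P = [1, 2, 8] / [3, 4] / [6, 7];  Q = [1, 4, 7] / [2, 5] / [3, 6]
  Insert 5 (step 8): P = [1, 2, 5] / [3, 4, 8] / [6, 7];  Q = [1, 4, 7] / [2, 5, 8] / [3, 6]
Final shape: (3, 3, 2).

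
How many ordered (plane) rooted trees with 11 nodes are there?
C_10 = 16796

These ordered rooted trees are counted by the Catalan number C_n = (1/(n + 1)) · C(2n, n). For n = 10: C_10 = (1/11) · C(20, 10) = 184756/11 = 16796.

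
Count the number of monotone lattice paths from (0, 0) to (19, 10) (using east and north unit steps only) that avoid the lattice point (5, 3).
Number of paths = 13518330

Total paths from (0, 0) to (19, 10): C(29, 19) = 20030010. Paths through (5, 3): (paths (0, 0) → (5, 3)) × (paths (5, 3) → (19, 10)) = C(8, 5) · C(21, 14) = 56 · 116280 = 6511680. Avoidance count = 20030010 − 6511680 = 13518330.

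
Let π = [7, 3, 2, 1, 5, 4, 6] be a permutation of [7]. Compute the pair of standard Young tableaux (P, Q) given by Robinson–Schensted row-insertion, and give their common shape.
P = [1, 4, 6] / [2, 5] / [3] / [7];  Q = [1, 5, 7] / [2, 6] / [3] / [4];  common shape = (3, 2, 1, 1)

Row-insert the values π_1, π_2, … into P one at a time, bumping the leftmost entry strictly greater than the inserted value down to the next row. The recording tableau Q records, in position (i, j), the step at which that cell was added to P.
  Insert 7 (step 1): P = [7];  Q = [1]
  Insert 3 (step 2): P = [3] / [7];  Q = [1] / [2]
  Insert 2 (step 3): P = [2] / [3] / [7];  Q = [1] / [2] / [3]
  Insert 1 (step 4): P = [1] / [2] / [3] / [7];  Q = [1] / [2] / [3] / [4]
  Insert 5 (step 5): P = [1, 5] / [2] / [3] / [7];  Q = [1, 5] / [2] / [3] / [4]
  Insert 4 (step 6): P = [1, 4] / [2, 5] / [3] / [7];  Q = [1, 5] / [2, 6] / [3] / [4]
  Insert 6 (step 7): P = [1, 4, 6] / [2, 5] / [3] / [7];  Q = [1, 5, 7] / [2, 6] / [3] / [4]
Final shape: (3, 2, 1, 1).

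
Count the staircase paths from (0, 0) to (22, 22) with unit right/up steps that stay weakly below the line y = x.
C_22 = 91482563640

These NE paths below the diagonal are counted by the Catalan number C_n = (1/(n + 1)) · C(2n, n). For n = 22: C_22 = (1/23) · C(44, 22) = 2104098963720/23 = 91482563640.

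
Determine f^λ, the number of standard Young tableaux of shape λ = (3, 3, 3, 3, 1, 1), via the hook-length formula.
# SYT of shape (3, 3, 3, 3, 1, 1) = 9009

Hook-length formula: f^λ = n! / Π hook(c), product over all cells c of the Young diagram. For λ = (3, 3, 3, 3, 1, 1), n = 14 boxes. Hook lengths by row (left-to-right, top-to-bottom): [8, 5, 4]; [7, 4, 3]; [6, 3, 2]; [5, 2, 1]; [2]; [1]. Product of hooks = 9676800. So f^λ = 14! / 9676800 = 87178291200 / 9676800 = 9009.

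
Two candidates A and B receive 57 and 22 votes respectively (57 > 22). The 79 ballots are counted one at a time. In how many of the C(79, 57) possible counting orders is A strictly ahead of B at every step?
Strict-lead orderings = 8700986650352460100

Total orderings of the 79 votes with 57 for A: C(79, 57) = 19639369867938409940. By the Bertrand ballot formula (Cycle Lemma / reflection principle), the number of orderings in which A is strictly ahead of B throughout is (p − q)/(p + q) · C(p + q, p) = (57 − 22)/(57 + 22) · 19639369867938409940 = 8700986650352460100.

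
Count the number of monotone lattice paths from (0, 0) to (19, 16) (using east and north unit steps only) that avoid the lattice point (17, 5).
Number of paths = 4057874898

Total paths from (0, 0) to (19, 16): C(35, 19) = 4059928950. Paths through (17, 5): (paths (0, 0) → (17, 5)) × (paths (17, 5) → (19, 16)) = C(22, 17) · C(13, 2) = 26334 · 78 = 2054052. Avoidance count = 4059928950 − 2054052 = 4057874898.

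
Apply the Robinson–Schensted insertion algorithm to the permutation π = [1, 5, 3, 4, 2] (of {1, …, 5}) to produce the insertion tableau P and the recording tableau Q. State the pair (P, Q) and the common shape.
P = [1, 2, 4] / [3] / [5];  Q = [1, 2, 4] / [3] / [5];  common shape = (3, 1, 1)

Row-insert the values π_1, π_2, … into P one at a time, bumping the leftmost entry strictly greater than the inserted value down to the next row. The recording tableau Q records, in position (i, j), the step at which that cell was added to P.
  Insert 1 (step 1): P = [1];  Q = [1]
  Insert 5 (step 2): P = [1, 5];  Q = [1, 2]
  Insert 3 (step 3): P = [1, 3] / [5];  Q = [1, 2] / [3]
  Insert 4 (step 4): P = [1, 3, 4] / [5];  Q = [1, 2, 4] / [3]
  Insert 2 (step 5): P = [1, 2, 4] / [3] / [5];  Q = [1, 2, 4] / [3] / [5]
Final shape: (3, 1, 1).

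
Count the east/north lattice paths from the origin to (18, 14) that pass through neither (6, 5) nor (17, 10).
Number of paths = 303548595

Inclusion–exclusion. Total paths: C(32, 18) = 471435600. Through P₁: C(11, 6)·C(21, 12) = 135795660. Through P₂: C(27, 17)·C(5, 1) = 42181425. Since P₁ is strictly southwest of P₂, a monotone path through both must visit P₁ then P₂; paths through both = C(11, 6)·C(16, 11)·C(5, 1) = 10090080. Avoid both = 471435600 − 135795660 − 42181425 + 10090080 = 303548595.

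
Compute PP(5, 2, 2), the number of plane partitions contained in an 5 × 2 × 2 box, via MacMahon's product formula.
PP(5, 2, 2) = 196

Evaluate the triple product over i = 1..5, j = 1..2, k = 1..2. The factors are (2/1) · (3/2) · (3/2) · (4/3) · (3/2) · (4/3) · (4/3) · (5/4) · … (20 factors total). The numerators and denominators telescope so the product is an integer; carrying out the multiplication exactly gives PP(5, 2, 2) = 196.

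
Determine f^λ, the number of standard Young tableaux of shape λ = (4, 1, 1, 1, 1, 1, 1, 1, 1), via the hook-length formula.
# SYT of shape (4, 1, 1, 1, 1, 1, 1, 1, 1) = 165

Hook-length formula: f^λ = n! / Π hook(c), product over all cells c of the Young diagram. For λ = (4, 1, 1, 1, 1, 1, 1, 1, 1), n = 12 boxes. Hook lengths by row (left-to-right, top-to-bottom): [12, 3, 2, 1]; [8]; [7]; [6]; [5]; [4]; [3]; [2]; [1]. Product of hooks = 2903040. So f^λ = 12! / 2903040 = 479001600 / 2903040 = 165.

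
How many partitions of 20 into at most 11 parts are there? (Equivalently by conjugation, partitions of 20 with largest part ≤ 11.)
p(20, parts ≤ 11) = 560

Use the recurrence p(n, m) = p(n, m−1) + p(n−m, m): either the largest part is < m (count p(n, m−1)) or the largest part is exactly m (remove one copy of m, count p(n−m, m)). With p(0, ·) = 1 this gives p(20, parts ≤ 11) = 560. (By conjugating Young diagrams, this also counts partitions of 20 into at most 11 parts.)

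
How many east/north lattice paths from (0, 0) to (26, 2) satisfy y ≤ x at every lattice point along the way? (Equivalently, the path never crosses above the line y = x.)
Number of paths = 350

By the reflection principle (André's argument), the number of monotone paths to (26, 2) with n ≤ m that never go above y = x is C(28, 26) − C(28, 27) = 378 − 28 = 350.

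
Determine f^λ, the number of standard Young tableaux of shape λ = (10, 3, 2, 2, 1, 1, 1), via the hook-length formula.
# SYT of shape (10, 3, 2, 2, 1, 1, 1) = 24249225

Hook-length formula: f^λ = n! / Π hook(c), product over all cells c of the Young diagram. For λ = (10, 3, 2, 2, 1, 1, 1), n = 20 boxes. Hook lengths by row (left-to-right, top-to-bottom): [16, 12, 9, 7, 6, 5, 4, 3, 2, 1]; [8, 4, 1]; [6, 2]; [5, 1]; [3]; [2]; [1]. Product of hooks = 100329062400. So f^λ = 20! / 100329062400 = 2432902008176640000 / 100329062400 = 24249225.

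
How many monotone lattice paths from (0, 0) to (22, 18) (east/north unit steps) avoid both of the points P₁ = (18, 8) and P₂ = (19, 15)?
Number of paths = 74947038125

Inclusion–exclusion. Total paths: C(40, 22) = 113380261800. Through P₁: C(26, 18)·C(14, 4) = 1563837275. Through P₂: C(34, 19)·C(6, 3) = 37119350400. Since P₁ is strictly southwest of P₂, a monotone path through both must visit P₁ then P₂; paths through both = C(26, 18)·C(8, 1)·C(6, 3) = 249964000. Avoid both = 113380261800 − 1563837275 − 37119350400 + 249964000 = 74947038125.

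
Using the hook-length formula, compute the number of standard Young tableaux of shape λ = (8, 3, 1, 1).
# SYT of shape (8, 3, 1, 1) = 4212

Hook-length formula: f^λ = n! / Π hook(c), product over all cells c of the Young diagram. For λ = (8, 3, 1, 1), n = 13 boxes. Hook lengths by row (left-to-right, top-to-bottom): [11, 8, 7, 5, 4, 3, 2, 1]; [5, 2, 1]; [2]; [1]. Product of hooks = 1478400. So f^λ = 13! / 1478400 = 6227020800 / 1478400 = 4212.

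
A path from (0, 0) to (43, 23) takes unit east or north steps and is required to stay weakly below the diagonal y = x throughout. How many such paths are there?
Number of paths = 166341153374650800

By the reflection principle (André's argument), the number of monotone paths to (43, 23) with n ≤ m that never go above y = x is C(66, 43) − C(66, 44) = 348524321356411200 − 182183167981760400 = 166341153374650800.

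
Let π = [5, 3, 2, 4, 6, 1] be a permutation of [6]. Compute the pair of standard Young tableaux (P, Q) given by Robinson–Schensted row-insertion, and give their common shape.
P = [1, 4, 6] / [2] / [3] / [5];  Q = [1, 4, 5] / [2] / [3] / [6];  common shape = (3, 1, 1, 1)

Row-insert the values π_1, π_2, … into P one at a time, bumping the leftmost entry strictly greater than the inserted value down to the next row. The recording tableau Q records, in position (i, j), the step at which that cell was added to P.
  Insert 5 (step 1): P = [5];  Q = [1]
  Insert 3 (step 2): P = [3] / [5];  Q = [1] / [2]
  Insert 2 (step 3): P = [2] / [3] / [5];  Q = [1] / [2] / [3]
  Insert 4 (step 4): P = [2, 4] / [3] / [5];  Q = [1, 4] / [2] / [3]
  Insert 6 (step 5): P = [2, 4, 6] / [3] / [5];  Q = [1, 4, 5] / [2] / [3]
  Insert 1 (step 6): P = [1, 4, 6] / [2] / [3] / [5];  Q = [1, 4, 5] / [2] / [3] / [6]
Final shape: (3, 1, 1, 1).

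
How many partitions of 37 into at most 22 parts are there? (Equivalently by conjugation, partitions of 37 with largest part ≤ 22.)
p(37, parts ≤ 22) = 21129

Use the recurrence p(n, m) = p(n, m−1) + p(n−m, m): either the largest part is < m (count p(n, m−1)) or the largest part is exactly m (remove one copy of m, count p(n−m, m)). With p(0, ·) = 1 this gives p(37, parts ≤ 22) = 21129. (By conjugating Young diagrams, this also counts partitions of 37 into at most 22 parts.)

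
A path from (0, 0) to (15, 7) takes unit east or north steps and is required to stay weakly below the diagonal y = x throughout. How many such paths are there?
Number of paths = 95931

By the reflection principle (André's argument), the number of monotone paths to (15, 7) with n ≤ m that never go above y = x is C(22, 15) − C(22, 16) = 170544 − 74613 = 95931.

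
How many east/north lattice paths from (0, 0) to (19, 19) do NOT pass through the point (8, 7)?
Number of paths = 26644641870

Total paths from (0, 0) to (19, 19): C(38, 19) = 35345263800. Paths through (8, 7): (paths (0, 0) → (8, 7)) × (paths (8, 7) → (19, 19)) = C(15, 8) · C(23, 11) = 6435 · 1352078 = 8700621930. Avoidance count = 35345263800 − 8700621930 = 26644641870.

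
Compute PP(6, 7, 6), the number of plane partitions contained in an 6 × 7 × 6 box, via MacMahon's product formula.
PP(6, 7, 6) = 29706808370096

Evaluate the triple product over i = 1..6, j = 1..7, k = 1..6. The factors are (2/1) · (3/2) · (4/3) · (5/4) · (6/5) · (7/6) · (3/2) · (4/3) · … (252 factors total). The numerators and denominators telescope so the product is an integer; carrying out the multiplication exactly gives PP(6, 7, 6) = 29706808370096.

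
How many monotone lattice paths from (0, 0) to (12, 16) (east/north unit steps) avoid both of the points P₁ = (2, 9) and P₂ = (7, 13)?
Number of paths = 25399075

Inclusion–exclusion. Total paths: C(28, 12) = 30421755. Through P₁: C(11, 2)·C(17, 10) = 1069640. Through P₂: C(20, 7)·C(8, 5) = 4341120. Since P₁ is strictly southwest of P₂, a monotone path through both must visit P₁ then P₂; paths through both = C(11, 2)·C(9, 5)·C(8, 5) = 388080. Avoid both = 30421755 − 1069640 − 4341120 + 388080 = 25399075.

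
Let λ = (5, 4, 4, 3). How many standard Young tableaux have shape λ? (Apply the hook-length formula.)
# SYT of shape (5, 4, 4, 3) = 180180

Hook-length formula: f^λ = n! / Π hook(c), product over all cells c of the Young diagram. For λ = (5, 4, 4, 3), n = 16 boxes. Hook lengths by row (left-to-right, top-to-bottom): [8, 7, 6, 4, 1]; [6, 5, 4, 2]; [5, 4, 3, 1]; [3, 2, 1]. Product of hooks = 116121600. So f^λ = 16! / 116121600 = 20922789888000 / 116121600 = 180180.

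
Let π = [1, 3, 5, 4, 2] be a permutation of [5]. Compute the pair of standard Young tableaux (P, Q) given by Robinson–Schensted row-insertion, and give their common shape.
P = [1, 2, 4] / [3] / [5];  Q = [1, 2, 3] / [4] / [5];  common shape = (3, 1, 1)

Row-insert the values π_1, π_2, … into P one at a time, bumping the leftmost entry strictly greater than the inserted value down to the next row. The recording tableau Q records, in position (i, j), the step at which that cell was added to P.
  Insert 1 (step 1): P = [1];  Q = [1]
  Insert 3 (step 2): P = [1, 3];  Q = [1, 2]
  Insert 5 (step 3): P = [1, 3, 5];  Q = [1, 2, 3]
  Insert 4 (step 4): P = [1, 3, 4] / [5];  Q = [1, 2, 3] / [4]
  Insert 2 (step 5): P = [1, 2, 4] / [3] / [5];  Q = [1, 2, 3] / [4] / [5]
Final shape: (3, 1, 1).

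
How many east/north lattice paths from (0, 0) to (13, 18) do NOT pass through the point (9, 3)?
Number of paths = 205400355

Total paths from (0, 0) to (13, 18): C(31, 13) = 206253075. Paths through (9, 3): (paths (0, 0) → (9, 3)) × (paths (9, 3) → (13, 18)) = C(12, 9) · C(19, 4) = 220 · 3876 = 852720. Avoidance count = 206253075 − 852720 = 205400355.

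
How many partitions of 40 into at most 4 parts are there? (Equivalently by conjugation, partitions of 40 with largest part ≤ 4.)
p(40, parts ≤ 4) = 632

Use the recurrence p(n, m) = p(n, m−1) + p(n−m, m): either the largest part is < m (count p(n, m−1)) or the largest part is exactly m (remove one copy of m, count p(n−m, m)). With p(0, ·) = 1 this gives p(40, parts ≤ 4) = 632. (By conjugating Young diagrams, this also counts partitions of 40 into at most 4 parts.)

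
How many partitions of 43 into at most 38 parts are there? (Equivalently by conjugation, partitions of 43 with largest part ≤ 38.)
p(43, parts ≤ 38) = 63249

Use the recurrence p(n, m) = p(n, m−1) + p(n−m, m): either the largest part is < m (count p(n, m−1)) or the largest part is exactly m (remove one copy of m, count p(n−m, m)). With p(0, ·) = 1 this gives p(43, parts ≤ 38) = 63249. (By conjugating Young diagrams, this also counts partitions of 43 into at most 38 parts.)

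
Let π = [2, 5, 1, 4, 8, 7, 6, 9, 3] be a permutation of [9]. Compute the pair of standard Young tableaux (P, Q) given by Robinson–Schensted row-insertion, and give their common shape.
P = [1, 3, 6, 9] / [2, 4, 7] / [5] / [8];  Q = [1, 2, 5, 8] / [3, 4, 6] / [7] / [9];  common shape = (4, 3, 1, 1)

Row-insert the values π_1, π_2, … into P one at a time, bumping the leftmost entry strictly greater than the inserted value down to the next row. The recording tableau Q records, in position (i, j), the step at which that cell was added to P.
  Insert 2 (step 1): P = [2];  Q = [1]
  Insert 5 (step 2): P = [2, 5];  Q = [1, 2]
  Insert 1 (step 3): P = [1, 5] / [2];  Q = [1, 2] / [3]
  Insert 4 (step 4): P = [1, 4] / [2, 5];  Q = [1, 2] / [3, 4]
  Insert 8 (step 5): P = [1, 4, 8] / [2, 5];  Q = [1, 2, 5] / [3, 4]
  Insert 7 (step 6): P = [1, 4, 7] / [2, 5, 8];  Q = [1, 2, 5] / [3, 4, 6]
  Insert 6 (step 7): P = [1, 4, 6] / [2, 5, 7] / [8];  Q = [1, 2, 5] / [3, 4, 6] / [7]
  Insert 9 (step 8): P = [1, 4, 6, 9] / [2, 5, 7] / [8];  Q = [1, 2, 5, 8] / [3, 4, 6] / [7]
  Insert 3 (step 9): P = [1, 3, 6, 9] / [2, 4, 7] / [5] / [8];  Q = [1, 2, 5, 8] / [3, 4, 6] / [7] / [9]
Final shape: (4, 3, 1, 1).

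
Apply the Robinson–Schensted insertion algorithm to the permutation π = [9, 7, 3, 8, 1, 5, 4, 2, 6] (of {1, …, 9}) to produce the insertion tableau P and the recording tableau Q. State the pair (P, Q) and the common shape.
P = [1, 2, 6] / [3, 4] / [5, 8] / [7] / [9];  Q = [1, 4, 9] / [2, 6] / [3, 7] / [5] / [8];  common shape = (3, 2, 2, 1, 1)

Row-insert the values π_1, π_2, … into P one at a time, bumping the leftmost entry strictly greater than the inserted value down to the next row. The recording tableau Q records, in position (i, j), the step at which that cell was added to P.
  Insert 9 (step 1): P = [9];  Q = [1]
  Insert 7 (step 2): P = [7] / [9];  Q = [1] / [2]
  Insert 3 (step 3): P = [3] / [7] / [9];  Q = [1] / [2] / [3]
  Insert 8 (step 4): P = [3, 8] / [7] / [9];  Q = [1, 4] / [2] / [3]
  Insert 1 (step 5): P = [1, 8] / [3] / [7] / [9];  Q = [1, 4] / [2] / [3] / [5]
  Insert 5 (step 6): P = [1, 5] / [3, 8] / [7] / [9];  Q = [1, 4] / [2, 6] / [3] / [5]
  Insert 4 (step 7): P = [1, 4] / [3, 5] / [7, 8] / [9];  Q = [1, 4] / [2, 6] / [3, 7] / [5]
  Insert 2 (step 8): P = [1, 2] / [3, 4] / [5, 8] / [7] / [9];  Q = [1, 4] / [2, 6] / [3, 7] / [5] / [8]
  Insert 6 (step 9): P = [1, 2, 6] / [3, 4] / [5, 8] / [7] / [9];  Q = [1, 4, 9] / [2, 6] / [3, 7] / [5] / [8]
Final shape: (3, 2, 2, 1, 1).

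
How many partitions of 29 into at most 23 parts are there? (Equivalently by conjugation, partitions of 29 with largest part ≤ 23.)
p(29, parts ≤ 23) = 4546

Use the recurrence p(n, m) = p(n, m−1) + p(n−m, m): either the largest part is < m (count p(n, m−1)) or the largest part is exactly m (remove one copy of m, count p(n−m, m)). With p(0, ·) = 1 this gives p(29, parts ≤ 23) = 4546. (By conjugating Young diagrams, this also counts partitions of 29 into at most 23 parts.)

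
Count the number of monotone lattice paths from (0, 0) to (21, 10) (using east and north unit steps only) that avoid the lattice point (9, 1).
Number of paths = 41412865

Total paths from (0, 0) to (21, 10): C(31, 21) = 44352165. Paths through (9, 1): (paths (0, 0) → (9, 1)) × (paths (9, 1) → (21, 10)) = C(10, 9) · C(21, 12) = 10 · 293930 = 2939300. Avoidance count = 44352165 − 2939300 = 41412865.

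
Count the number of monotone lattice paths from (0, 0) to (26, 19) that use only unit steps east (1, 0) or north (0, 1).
Number of paths = 2438362177020

A monotone lattice path from (0, 0) to (26, 19) consists of 26 east steps and 19 north steps in some order, so it is determined by which 26 of the 45 steps are east. The count is C(45, 26) = 2438362177020.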